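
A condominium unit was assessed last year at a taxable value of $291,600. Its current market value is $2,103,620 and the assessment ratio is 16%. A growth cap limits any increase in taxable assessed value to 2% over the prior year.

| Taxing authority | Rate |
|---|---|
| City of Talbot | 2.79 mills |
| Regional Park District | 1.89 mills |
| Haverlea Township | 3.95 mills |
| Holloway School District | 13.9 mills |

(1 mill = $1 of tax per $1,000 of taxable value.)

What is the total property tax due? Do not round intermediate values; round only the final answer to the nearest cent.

$6,701.14

Uncapped assessed value = $2,103,620 × 0.16 = $336,579.2
Cap limit = $291,600 × 1.02 = $297,432
Taxable assessed value = min($336,579.2, $297,432) = $297,432 (cap binds)
City of Talbot: $297,432 × 0.00279 = $829.83528
Regional Park District: $297,432 × 0.00189 = $562.14648
Haverlea Township: $297,432 × 0.00395 = $1,174.8564
Holloway School District: $297,432 × 0.0139 = $4,134.3048
Total = $6,701.14296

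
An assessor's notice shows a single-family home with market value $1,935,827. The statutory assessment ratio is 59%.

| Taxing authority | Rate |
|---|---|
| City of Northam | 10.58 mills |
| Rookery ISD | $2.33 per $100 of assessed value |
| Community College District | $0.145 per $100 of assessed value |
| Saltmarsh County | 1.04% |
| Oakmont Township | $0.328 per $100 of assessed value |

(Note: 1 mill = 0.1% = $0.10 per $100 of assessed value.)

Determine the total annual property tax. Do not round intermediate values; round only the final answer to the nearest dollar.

Assessed value = $1,935,827 × 0.59 = $1,142,137.93
City of Northam: $1,142,137.93 × 0.01058 = $12,083.8192994
Rookery ISD: $1,142,137.93 × 0.0233 = $26,611.813769
Community College District: $1,142,137.93 × 0.00145 = $1,656.0999985
Saltmarsh County: $1,142,137.93 × 0.0104 = $11,878.234472
Oakmont Township: $1,142,137.93 × 0.00328 = $3,746.2124104
Total = $55,976.1799493

$55,976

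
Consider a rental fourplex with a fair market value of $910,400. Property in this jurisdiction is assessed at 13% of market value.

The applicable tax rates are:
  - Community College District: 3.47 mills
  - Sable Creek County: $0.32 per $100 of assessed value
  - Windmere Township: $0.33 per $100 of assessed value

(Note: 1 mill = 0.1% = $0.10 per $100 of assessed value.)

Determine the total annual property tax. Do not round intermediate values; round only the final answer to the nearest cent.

$1,179.97

Assessed value = $910,400 × 0.13 = $118,352
Community College District: $118,352 × 0.00347 = $410.68144
Sable Creek County: $118,352 × 0.0032 = $378.7264
Windmere Township: $118,352 × 0.0033 = $390.5616
Total = $1,179.96944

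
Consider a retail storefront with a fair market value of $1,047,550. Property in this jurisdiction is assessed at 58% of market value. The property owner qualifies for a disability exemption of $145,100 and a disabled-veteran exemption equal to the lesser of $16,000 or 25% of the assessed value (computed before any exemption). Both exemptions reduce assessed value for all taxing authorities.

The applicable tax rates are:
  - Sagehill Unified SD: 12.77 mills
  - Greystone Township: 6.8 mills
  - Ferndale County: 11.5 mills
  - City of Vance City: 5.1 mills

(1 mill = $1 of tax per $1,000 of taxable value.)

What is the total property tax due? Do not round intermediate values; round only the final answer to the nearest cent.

Assessed value = $1,047,550 × 0.58 = $607,579
Disabled-veteran exemption = min($16,000, 25% × $607,579) = min($16,000, $151,894.75) = $16,000 (dollar cap binds)
Taxable value = $607,579 − $145,100 − $16,000 = $446,479
Sagehill Unified SD: $446,479 × 0.01277 = $5,701.53683
Greystone Township: $446,479 × 0.0068 = $3,036.0572
Ferndale County: $446,479 × 0.0115 = $5,134.5085
City of Vance City: $446,479 × 0.0051 = $2,277.0429
Total = $16,149.14543

$16,149.15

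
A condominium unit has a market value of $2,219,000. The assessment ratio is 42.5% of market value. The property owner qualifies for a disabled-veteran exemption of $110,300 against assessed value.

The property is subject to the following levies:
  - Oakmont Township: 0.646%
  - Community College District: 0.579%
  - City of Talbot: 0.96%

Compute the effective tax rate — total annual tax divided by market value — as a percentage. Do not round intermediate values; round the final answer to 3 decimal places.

Assessed value = $2,219,000 × 0.425 = $943,075
Taxable value = $943,075 − $110,300 = $832,775
Oakmont Township: $832,775 × 0.00646 = $5,379.7265
Community College District: $832,775 × 0.00579 = $4,821.76725
City of Talbot: $832,775 × 0.0096 = $7,994.64
Total tax = $18,196.13375
Effective rate = $18,196.13375 ÷ $2,219,000 = 0.820% of market value

0.820%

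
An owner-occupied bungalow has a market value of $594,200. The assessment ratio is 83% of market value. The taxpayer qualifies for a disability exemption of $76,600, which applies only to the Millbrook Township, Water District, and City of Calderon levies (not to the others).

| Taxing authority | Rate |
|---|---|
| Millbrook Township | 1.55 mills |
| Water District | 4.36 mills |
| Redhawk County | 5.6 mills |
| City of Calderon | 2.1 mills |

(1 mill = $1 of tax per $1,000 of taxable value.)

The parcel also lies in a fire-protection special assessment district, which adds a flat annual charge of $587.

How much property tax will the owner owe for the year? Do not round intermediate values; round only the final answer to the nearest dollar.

$6,686

Assessed value = $594,200 × 0.83 = $493,186
Millbrook Township: ($493,186 − $76,600) × 0.00155 = $416,586 × 0.00155 = $645.7083
Water District: ($493,186 − $76,600) × 0.00436 = $416,586 × 0.00436 = $1,816.31496
Redhawk County: $493,186 × 0.0056 = $2,761.8416
City of Calderon: ($493,186 − $76,600) × 0.0021 = $416,586 × 0.0021 = $874.8306
Levies subtotal = $6,098.69546
Total = $6,098.69546 + $587 = $6,685.69546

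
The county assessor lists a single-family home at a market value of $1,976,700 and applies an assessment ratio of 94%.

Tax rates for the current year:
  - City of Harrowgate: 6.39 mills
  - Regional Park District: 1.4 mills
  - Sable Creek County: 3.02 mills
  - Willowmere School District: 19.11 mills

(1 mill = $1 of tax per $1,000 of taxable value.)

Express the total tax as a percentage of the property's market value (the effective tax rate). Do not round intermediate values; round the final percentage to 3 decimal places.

2.812%

Assessed value = $1,976,700 × 0.94 = $1,858,098
City of Harrowgate: $1,858,098 × 0.00639 = $11,873.24622
Regional Park District: $1,858,098 × 0.0014 = $2,601.3372
Sable Creek County: $1,858,098 × 0.00302 = $5,611.45596
Willowmere School District: $1,858,098 × 0.01911 = $35,508.25278
Total tax = $55,594.29216
Effective rate = $55,594.29216 ÷ $1,976,700 = 2.812% of market value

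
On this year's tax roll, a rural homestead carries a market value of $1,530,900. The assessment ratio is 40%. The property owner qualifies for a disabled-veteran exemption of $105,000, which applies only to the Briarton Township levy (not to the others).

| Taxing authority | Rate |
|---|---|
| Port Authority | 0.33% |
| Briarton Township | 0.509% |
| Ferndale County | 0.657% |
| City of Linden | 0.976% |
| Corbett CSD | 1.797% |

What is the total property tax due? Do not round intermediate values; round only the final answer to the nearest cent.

Assessed value = $1,530,900 × 0.4 = $612,360
Port Authority: $612,360 × 0.0033 = $2,020.788
Briarton Township: ($612,360 − $105,000) × 0.00509 = $507,360 × 0.00509 = $2,582.4624
Ferndale County: $612,360 × 0.00657 = $4,023.2052
City of Linden: $612,360 × 0.00976 = $5,976.6336
Corbett CSD: $612,360 × 0.01797 = $11,004.1092
Total = $25,607.1984

$25,607.20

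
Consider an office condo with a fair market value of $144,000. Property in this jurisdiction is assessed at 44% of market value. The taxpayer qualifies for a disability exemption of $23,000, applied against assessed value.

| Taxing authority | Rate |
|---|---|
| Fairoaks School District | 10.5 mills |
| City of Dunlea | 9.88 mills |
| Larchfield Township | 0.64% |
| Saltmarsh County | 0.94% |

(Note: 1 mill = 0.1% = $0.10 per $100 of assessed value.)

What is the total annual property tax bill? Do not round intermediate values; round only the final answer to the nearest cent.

Assessed value = $144,000 × 0.44 = $63,360
Taxable value = $63,360 − $23,000 = $40,360
Fairoaks School District: $40,360 × 0.0105 = $423.78
City of Dunlea: $40,360 × 0.00988 = $398.7568
Larchfield Township: $40,360 × 0.0064 = $258.304
Saltmarsh County: $40,360 × 0.0094 = $379.384
Total = $1,460.2248

$1,460.22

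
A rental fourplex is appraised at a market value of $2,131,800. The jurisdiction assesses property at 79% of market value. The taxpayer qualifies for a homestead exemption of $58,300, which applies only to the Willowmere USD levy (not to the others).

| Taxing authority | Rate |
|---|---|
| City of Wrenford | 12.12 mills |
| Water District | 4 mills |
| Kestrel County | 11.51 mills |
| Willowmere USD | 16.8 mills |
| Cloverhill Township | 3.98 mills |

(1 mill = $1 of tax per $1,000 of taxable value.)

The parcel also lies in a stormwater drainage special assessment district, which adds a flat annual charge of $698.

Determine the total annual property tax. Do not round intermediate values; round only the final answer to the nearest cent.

Assessed value = $2,131,800 × 0.79 = $1,684,122
City of Wrenford: $1,684,122 × 0.01212 = $20,411.55864
Water District: $1,684,122 × 0.004 = $6,736.488
Kestrel County: $1,684,122 × 0.01151 = $19,384.24422
Willowmere USD: ($1,684,122 − $58,300) × 0.0168 = $1,625,822 × 0.0168 = $27,313.8096
Cloverhill Township: $1,684,122 × 0.00398 = $6,702.80556
Levies subtotal = $80,548.90602
Total = $80,548.90602 + $698 = $81,246.90602

$81,246.91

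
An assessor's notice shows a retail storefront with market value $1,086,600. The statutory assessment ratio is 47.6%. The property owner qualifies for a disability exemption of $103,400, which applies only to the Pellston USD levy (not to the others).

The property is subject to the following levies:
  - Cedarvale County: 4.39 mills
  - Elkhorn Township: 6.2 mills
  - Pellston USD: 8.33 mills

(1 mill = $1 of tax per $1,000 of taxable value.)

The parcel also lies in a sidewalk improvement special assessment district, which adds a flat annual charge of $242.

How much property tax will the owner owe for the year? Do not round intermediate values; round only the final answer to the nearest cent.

Assessed value = $1,086,600 × 0.476 = $517,221.6
Cedarvale County: $517,221.6 × 0.00439 = $2,270.602824
Elkhorn Township: $517,221.6 × 0.0062 = $3,206.77392
Pellston USD: ($517,221.6 − $103,400) × 0.00833 = $413,821.6 × 0.00833 = $3,447.133928
Levies subtotal = $8,924.510672
Total = $8,924.510672 + $242 = $9,166.510672

$9,166.51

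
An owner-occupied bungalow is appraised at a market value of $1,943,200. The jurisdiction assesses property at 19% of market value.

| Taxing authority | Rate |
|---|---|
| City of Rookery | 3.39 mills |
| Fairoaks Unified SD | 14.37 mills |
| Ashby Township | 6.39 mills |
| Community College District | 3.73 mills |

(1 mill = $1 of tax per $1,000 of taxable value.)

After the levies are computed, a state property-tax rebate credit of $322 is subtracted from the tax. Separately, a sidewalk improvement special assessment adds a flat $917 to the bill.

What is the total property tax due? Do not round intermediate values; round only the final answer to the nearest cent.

Assessed value = $1,943,200 × 0.19 = $369,208
City of Rookery: $369,208 × 0.00339 = $1,251.61512
Fairoaks Unified SD: $369,208 × 0.01437 = $5,305.51896
Ashby Township: $369,208 × 0.00639 = $2,359.23912
Community College District: $369,208 × 0.00373 = $1,377.14584
Levies subtotal = $10,293.51904
After credit = $10,293.51904 − $322 = $9,971.51904
Total = $9,971.51904 + $917 = $10,888.51904

$10,888.52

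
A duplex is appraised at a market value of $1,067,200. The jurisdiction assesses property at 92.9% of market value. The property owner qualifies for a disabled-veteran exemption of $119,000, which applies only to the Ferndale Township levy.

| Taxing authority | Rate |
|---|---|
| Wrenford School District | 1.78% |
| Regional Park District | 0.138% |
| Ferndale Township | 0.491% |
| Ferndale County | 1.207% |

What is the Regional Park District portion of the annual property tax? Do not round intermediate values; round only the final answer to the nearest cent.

Assessed value = $1,067,200 × 0.929 = $991,428.8
Regional Park District taxable value = $991,428.8 (exemption does not apply)
Regional Park District levy = $991,428.8 × 0.00138 = $1,368.171744

$1,368.17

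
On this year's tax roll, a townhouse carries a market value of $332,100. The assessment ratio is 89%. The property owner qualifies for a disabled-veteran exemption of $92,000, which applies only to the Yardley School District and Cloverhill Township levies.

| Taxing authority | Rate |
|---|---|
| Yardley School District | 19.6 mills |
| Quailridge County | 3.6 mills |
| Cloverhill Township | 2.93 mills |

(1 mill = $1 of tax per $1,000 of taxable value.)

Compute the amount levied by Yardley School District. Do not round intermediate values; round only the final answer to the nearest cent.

Assessed value = $332,100 × 0.89 = $295,569
Yardley School District taxable value = $295,569 − $92,000 = $203,569
Yardley School District levy = $203,569 × 0.0196 = $3,989.9524

$3,989.95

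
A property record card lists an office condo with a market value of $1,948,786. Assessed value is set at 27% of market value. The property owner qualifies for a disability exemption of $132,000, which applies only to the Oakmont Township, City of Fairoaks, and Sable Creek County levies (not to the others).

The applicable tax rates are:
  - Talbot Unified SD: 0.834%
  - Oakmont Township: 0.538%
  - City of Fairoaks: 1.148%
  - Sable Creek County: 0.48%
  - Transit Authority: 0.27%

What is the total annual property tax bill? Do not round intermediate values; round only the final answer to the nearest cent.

$14,346.71

Assessed value = $1,948,786 × 0.27 = $526,172.22
Talbot Unified SD: $526,172.22 × 0.00834 = $4,388.2763148
Oakmont Township: ($526,172.22 − $132,000) × 0.00538 = $394,172.22 × 0.00538 = $2,120.6465436
City of Fairoaks: ($526,172.22 − $132,000) × 0.01148 = $394,172.22 × 0.01148 = $4,525.0970856
Sable Creek County: ($526,172.22 − $132,000) × 0.0048 = $394,172.22 × 0.0048 = $1,892.026656
Transit Authority: $526,172.22 × 0.0027 = $1,420.664994
Total = $14,346.711594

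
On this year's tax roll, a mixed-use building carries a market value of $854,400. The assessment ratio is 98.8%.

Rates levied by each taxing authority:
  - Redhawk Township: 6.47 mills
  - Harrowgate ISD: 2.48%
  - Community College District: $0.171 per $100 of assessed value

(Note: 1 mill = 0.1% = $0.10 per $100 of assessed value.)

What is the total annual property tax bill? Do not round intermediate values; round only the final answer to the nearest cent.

$27,839.97

Assessed value = $854,400 × 0.988 = $844,147.2
Redhawk Township: $844,147.2 × 0.00647 = $5,461.632384
Harrowgate ISD: $844,147.2 × 0.0248 = $20,934.85056
Community College District: $844,147.2 × 0.00171 = $1,443.491712
Total = $27,839.974656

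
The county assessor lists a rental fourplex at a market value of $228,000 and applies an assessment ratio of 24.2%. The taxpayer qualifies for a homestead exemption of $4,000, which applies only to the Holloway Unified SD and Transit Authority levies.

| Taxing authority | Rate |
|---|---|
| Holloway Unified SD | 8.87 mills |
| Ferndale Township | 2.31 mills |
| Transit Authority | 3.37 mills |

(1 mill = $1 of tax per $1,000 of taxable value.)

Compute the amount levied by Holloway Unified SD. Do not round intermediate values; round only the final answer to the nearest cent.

$453.93

Assessed value = $228,000 × 0.242 = $55,176
Holloway Unified SD taxable value = $55,176 − $4,000 = $51,176
Holloway Unified SD levy = $51,176 × 0.00887 = $453.93112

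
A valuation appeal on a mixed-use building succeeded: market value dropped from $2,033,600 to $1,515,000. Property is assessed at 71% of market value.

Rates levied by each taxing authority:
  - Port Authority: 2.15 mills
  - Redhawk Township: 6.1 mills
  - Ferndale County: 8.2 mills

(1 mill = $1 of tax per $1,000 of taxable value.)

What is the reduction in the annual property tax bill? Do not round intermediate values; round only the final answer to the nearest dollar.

$6,057

Old assessed value = $2,033,600 × 0.71 = $1,443,856
New assessed value = $1,515,000 × 0.71 = $1,075,650
Combined rate = 0.00215 + 0.0061 + 0.0082 = 0.01645
Old tax = $1,443,856 × 0.01645 = $23,751.4312
New tax = $1,075,650 × 0.01645 = $17,694.4425
Reduction = $23,751.4312 − $17,694.4425 = $6,056.9887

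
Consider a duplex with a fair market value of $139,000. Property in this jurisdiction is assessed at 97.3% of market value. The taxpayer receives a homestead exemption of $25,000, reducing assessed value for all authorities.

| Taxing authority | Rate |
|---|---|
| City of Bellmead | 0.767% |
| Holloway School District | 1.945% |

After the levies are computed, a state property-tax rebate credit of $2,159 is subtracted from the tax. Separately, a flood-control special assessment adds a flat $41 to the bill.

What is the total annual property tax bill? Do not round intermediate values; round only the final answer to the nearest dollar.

$872

Assessed value = $139,000 × 0.973 = $135,247
Taxable value = $135,247 − $25,000 = $110,247
City of Bellmead: $110,247 × 0.00767 = $845.59449
Holloway School District: $110,247 × 0.01945 = $2,144.30415
Levies subtotal = $2,989.89864
After credit = $2,989.89864 − $2,159 = $830.89864
Total = $830.89864 + $41 = $871.89864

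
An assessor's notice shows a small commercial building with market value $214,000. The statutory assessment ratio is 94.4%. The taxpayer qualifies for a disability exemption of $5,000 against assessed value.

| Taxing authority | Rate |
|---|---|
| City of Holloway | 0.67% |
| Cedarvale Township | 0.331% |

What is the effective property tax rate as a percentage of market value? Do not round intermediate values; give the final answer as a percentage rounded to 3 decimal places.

0.922%

Assessed value = $214,000 × 0.944 = $202,016
Taxable value = $202,016 − $5,000 = $197,016
City of Holloway: $197,016 × 0.0067 = $1,320.0072
Cedarvale Township: $197,016 × 0.00331 = $652.12296
Total tax = $1,972.13016
Effective rate = $1,972.13016 ÷ $214,000 = 0.922% of market value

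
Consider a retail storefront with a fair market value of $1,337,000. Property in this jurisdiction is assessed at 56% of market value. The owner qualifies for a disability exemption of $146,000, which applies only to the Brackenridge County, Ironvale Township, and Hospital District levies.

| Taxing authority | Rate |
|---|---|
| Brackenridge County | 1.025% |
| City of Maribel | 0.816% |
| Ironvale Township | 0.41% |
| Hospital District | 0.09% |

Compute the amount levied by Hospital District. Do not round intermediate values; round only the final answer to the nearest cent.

$542.45

Assessed value = $1,337,000 × 0.56 = $748,720
Hospital District taxable value = $748,720 − $146,000 = $602,720
Hospital District levy = $602,720 × 0.0009 = $542.448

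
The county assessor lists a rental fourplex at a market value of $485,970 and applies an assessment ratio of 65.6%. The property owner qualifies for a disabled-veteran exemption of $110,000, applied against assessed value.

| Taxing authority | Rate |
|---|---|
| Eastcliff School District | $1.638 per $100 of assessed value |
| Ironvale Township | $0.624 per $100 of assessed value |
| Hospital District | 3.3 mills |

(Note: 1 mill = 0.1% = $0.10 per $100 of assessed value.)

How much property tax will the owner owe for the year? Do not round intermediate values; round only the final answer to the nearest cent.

$5,412.00

Assessed value = $485,970 × 0.656 = $318,796.32
Taxable value = $318,796.32 − $110,000 = $208,796.32
Eastcliff School District: $208,796.32 × 0.01638 = $3,420.0837216
Ironvale Township: $208,796.32 × 0.00624 = $1,302.8890368
Hospital District: $208,796.32 × 0.0033 = $689.027856
Total = $5,412.0006144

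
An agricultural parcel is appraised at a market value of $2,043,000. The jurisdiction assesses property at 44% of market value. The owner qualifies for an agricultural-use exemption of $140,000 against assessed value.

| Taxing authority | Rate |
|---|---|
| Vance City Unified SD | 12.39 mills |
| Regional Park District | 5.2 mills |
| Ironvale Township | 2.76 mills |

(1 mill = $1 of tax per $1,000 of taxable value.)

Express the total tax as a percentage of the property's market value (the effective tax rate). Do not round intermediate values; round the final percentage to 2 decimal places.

0.76%

Assessed value = $2,043,000 × 0.44 = $898,920
Taxable value = $898,920 − $140,000 = $758,920
Vance City Unified SD: $758,920 × 0.01239 = $9,403.0188
Regional Park District: $758,920 × 0.0052 = $3,946.384
Ironvale Township: $758,920 × 0.00276 = $2,094.6192
Total tax = $15,444.022
Effective rate = $15,444.022 ÷ $2,043,000 = 0.76% of market value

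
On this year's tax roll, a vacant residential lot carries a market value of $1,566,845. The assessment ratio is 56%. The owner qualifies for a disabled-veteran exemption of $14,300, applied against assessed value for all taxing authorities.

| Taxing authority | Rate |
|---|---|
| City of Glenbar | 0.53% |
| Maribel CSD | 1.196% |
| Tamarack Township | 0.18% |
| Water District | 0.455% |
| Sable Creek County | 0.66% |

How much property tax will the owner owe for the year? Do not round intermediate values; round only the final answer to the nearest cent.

Assessed value = $1,566,845 × 0.56 = $877,433.2
Taxable value = $877,433.2 − $14,300 = $863,133.2
City of Glenbar: $863,133.2 × 0.0053 = $4,574.60596
Maribel CSD: $863,133.2 × 0.01196 = $10,323.073072
Tamarack Township: $863,133.2 × 0.0018 = $1,553.63976
Water District: $863,133.2 × 0.00455 = $3,927.25606
Sable Creek County: $863,133.2 × 0.0066 = $5,696.67912
Total = $4,574.60596 + $10,323.073072 + $1,553.63976 + $3,927.25606 + $5,696.67912 = $26,075.253972

$26,075.25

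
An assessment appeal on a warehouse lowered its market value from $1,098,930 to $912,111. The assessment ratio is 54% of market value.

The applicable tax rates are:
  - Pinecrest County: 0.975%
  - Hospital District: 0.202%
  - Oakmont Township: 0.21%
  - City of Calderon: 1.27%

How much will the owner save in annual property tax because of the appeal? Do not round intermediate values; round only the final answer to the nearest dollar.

$2,680

Old assessed value = $1,098,930 × 0.54 = $593,422.2
New assessed value = $912,111 × 0.54 = $492,539.94
Combined rate = 0.00975 + 0.00202 + 0.0021 + 0.0127 = 0.02657
Old tax = $593,422.2 × 0.02657 = $15,767.227854
New tax = $492,539.94 × 0.02657 = $13,086.7862058
Reduction = $15,767.227854 − $13,086.7862058 = $2,680.4416482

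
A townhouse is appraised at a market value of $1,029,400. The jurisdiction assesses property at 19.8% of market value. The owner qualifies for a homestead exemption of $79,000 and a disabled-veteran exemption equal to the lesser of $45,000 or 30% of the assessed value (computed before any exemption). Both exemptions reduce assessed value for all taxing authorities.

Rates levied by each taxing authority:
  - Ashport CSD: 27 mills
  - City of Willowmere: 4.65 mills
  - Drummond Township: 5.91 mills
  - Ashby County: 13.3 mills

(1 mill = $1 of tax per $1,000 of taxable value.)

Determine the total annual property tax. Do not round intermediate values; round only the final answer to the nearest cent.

$4,059.71

Assessed value = $1,029,400 × 0.198 = $203,821.2
Disabled-veteran exemption = min($45,000, 30% × $203,821.2) = min($45,000, $61,146.36) = $45,000 (dollar cap binds)
Taxable value = $203,821.2 − $79,000 − $45,000 = $79,821.2
Ashport CSD: $79,821.2 × 0.027 = $2,155.1724
City of Willowmere: $79,821.2 × 0.00465 = $371.16858
Drummond Township: $79,821.2 × 0.00591 = $471.743292
Ashby County: $79,821.2 × 0.0133 = $1,061.62196
Total = $4,059.706232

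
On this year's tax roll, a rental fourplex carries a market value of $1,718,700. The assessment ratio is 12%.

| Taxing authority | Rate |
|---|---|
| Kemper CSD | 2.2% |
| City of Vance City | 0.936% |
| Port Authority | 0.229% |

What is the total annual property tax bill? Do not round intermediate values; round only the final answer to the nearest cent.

Assessed value = $1,718,700 × 0.12 = $206,244
Kemper CSD: $206,244 × 0.022 = $4,537.368
City of Vance City: $206,244 × 0.00936 = $1,930.44384
Port Authority: $206,244 × 0.00229 = $472.29876
Total = $4,537.368 + $1,930.44384 + $472.29876 = $6,940.1106

$6,940.11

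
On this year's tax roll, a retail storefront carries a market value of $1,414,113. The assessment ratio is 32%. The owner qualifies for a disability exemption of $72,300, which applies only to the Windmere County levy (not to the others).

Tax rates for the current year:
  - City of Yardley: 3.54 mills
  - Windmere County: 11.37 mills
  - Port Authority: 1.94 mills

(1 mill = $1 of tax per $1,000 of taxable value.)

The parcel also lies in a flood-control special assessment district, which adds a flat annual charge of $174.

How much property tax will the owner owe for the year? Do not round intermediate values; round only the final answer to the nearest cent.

Assessed value = $1,414,113 × 0.32 = $452,516.16
City of Yardley: $452,516.16 × 0.00354 = $1,601.9072064
Windmere County: ($452,516.16 − $72,300) × 0.01137 = $380,216.16 × 0.01137 = $4,323.0577392
Port Authority: $452,516.16 × 0.00194 = $877.8813504
Levies subtotal = $6,802.846296
Total = $6,802.846296 + $174 = $6,976.846296

$6,976.85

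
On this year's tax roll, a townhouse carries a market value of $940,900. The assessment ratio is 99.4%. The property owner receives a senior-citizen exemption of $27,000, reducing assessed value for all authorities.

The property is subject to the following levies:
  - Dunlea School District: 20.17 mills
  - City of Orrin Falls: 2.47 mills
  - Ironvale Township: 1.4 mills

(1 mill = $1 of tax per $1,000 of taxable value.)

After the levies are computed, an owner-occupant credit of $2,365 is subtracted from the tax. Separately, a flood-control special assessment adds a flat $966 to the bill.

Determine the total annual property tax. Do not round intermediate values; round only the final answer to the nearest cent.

$20,435.44

Assessed value = $940,900 × 0.994 = $935,254.6
Taxable value = $935,254.6 − $27,000 = $908,254.6
Dunlea School District: $908,254.6 × 0.02017 = $18,319.495282
City of Orrin Falls: $908,254.6 × 0.00247 = $2,243.388862
Ironvale Township: $908,254.6 × 0.0014 = $1,271.55644
Levies subtotal = $21,834.440584
After credit = $21,834.440584 − $2,365 = $19,469.440584
Total = $19,469.440584 + $966 = $20,435.440584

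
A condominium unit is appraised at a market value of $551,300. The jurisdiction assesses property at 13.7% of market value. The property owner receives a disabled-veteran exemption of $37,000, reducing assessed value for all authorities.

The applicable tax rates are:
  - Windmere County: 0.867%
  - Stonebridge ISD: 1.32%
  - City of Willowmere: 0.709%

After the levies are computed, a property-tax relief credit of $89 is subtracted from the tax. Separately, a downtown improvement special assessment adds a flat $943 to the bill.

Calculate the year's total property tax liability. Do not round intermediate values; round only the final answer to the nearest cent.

Assessed value = $551,300 × 0.137 = $75,528.1
Taxable value = $75,528.1 − $37,000 = $38,528.1
Windmere County: $38,528.1 × 0.00867 = $334.038627
Stonebridge ISD: $38,528.1 × 0.0132 = $508.57092
City of Willowmere: $38,528.1 × 0.00709 = $273.164229
Levies subtotal = $1,115.773776
After credit = $1,115.773776 − $89 = $1,026.773776
Total = $1,026.773776 + $943 = $1,969.773776

$1,969.77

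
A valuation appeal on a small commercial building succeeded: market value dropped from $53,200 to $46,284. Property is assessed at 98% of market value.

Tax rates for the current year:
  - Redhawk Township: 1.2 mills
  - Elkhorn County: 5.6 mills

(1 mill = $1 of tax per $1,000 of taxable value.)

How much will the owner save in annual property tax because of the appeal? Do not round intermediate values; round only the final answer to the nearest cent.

Old assessed value = $53,200 × 0.98 = $52,136
New assessed value = $46,284 × 0.98 = $45,358.32
Combined rate = 0.0012 + 0.0056 = 0.0068
Old tax = $52,136 × 0.0068 = $354.5248
New tax = $45,358.32 × 0.0068 = $308.436576
Reduction = $354.5248 − $308.436576 = $46.088224

$46.09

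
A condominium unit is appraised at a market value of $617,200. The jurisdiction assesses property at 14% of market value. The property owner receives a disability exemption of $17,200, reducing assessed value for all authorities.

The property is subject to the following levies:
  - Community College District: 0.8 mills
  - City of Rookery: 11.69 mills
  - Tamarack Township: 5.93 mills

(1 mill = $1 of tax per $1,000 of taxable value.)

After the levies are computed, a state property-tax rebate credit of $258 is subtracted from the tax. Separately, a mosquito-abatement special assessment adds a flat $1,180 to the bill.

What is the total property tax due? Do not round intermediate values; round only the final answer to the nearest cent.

$2,196.81

Assessed value = $617,200 × 0.14 = $86,408
Taxable value = $86,408 − $17,200 = $69,208
Community College District: $69,208 × 0.0008 = $55.3664
City of Rookery: $69,208 × 0.01169 = $809.04152
Tamarack Township: $69,208 × 0.00593 = $410.40344
Levies subtotal = $1,274.81136
After credit = $1,274.81136 − $258 = $1,016.81136
Total = $1,016.81136 + $1,180 = $2,196.81136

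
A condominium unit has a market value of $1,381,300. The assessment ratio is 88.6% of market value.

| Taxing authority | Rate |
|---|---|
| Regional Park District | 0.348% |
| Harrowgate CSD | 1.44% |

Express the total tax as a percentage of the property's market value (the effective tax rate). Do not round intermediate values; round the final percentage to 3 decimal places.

1.584%

Assessed value = $1,381,300 × 0.886 = $1,223,831.8
Regional Park District: $1,223,831.8 × 0.00348 = $4,258.934664
Harrowgate CSD: $1,223,831.8 × 0.0144 = $17,623.17792
Total tax = $21,882.112584
Effective rate = $21,882.112584 ÷ $1,381,300 = 1.584% of market value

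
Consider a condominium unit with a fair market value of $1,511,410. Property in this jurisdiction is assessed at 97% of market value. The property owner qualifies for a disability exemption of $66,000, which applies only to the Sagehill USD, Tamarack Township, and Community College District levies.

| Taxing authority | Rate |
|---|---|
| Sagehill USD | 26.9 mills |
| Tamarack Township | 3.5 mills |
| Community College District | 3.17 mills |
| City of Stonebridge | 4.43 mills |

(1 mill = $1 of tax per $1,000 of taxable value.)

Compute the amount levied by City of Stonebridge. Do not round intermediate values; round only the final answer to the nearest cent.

$6,494.68

Assessed value = $1,511,410 × 0.97 = $1,466,067.7
City of Stonebridge taxable value = $1,466,067.7 (exemption does not apply)
City of Stonebridge levy = $1,466,067.7 × 0.00443 = $6,494.679911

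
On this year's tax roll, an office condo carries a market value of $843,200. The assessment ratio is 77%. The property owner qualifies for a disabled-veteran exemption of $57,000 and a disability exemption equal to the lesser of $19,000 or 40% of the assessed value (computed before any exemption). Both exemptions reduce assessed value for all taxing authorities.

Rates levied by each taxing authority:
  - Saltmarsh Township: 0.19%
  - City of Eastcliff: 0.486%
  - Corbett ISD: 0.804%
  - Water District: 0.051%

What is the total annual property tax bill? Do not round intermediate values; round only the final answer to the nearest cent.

Assessed value = $843,200 × 0.77 = $649,264
Disability exemption = min($19,000, 40% × $649,264) = min($19,000, $259,705.6) = $19,000 (dollar cap binds)
Taxable value = $649,264 − $57,000 − $19,000 = $573,264
Saltmarsh Township: $573,264 × 0.0019 = $1,089.2016
City of Eastcliff: $573,264 × 0.00486 = $2,786.06304
Corbett ISD: $573,264 × 0.00804 = $4,609.04256
Water District: $573,264 × 0.00051 = $292.36464
Total = $8,776.67184

$8,776.67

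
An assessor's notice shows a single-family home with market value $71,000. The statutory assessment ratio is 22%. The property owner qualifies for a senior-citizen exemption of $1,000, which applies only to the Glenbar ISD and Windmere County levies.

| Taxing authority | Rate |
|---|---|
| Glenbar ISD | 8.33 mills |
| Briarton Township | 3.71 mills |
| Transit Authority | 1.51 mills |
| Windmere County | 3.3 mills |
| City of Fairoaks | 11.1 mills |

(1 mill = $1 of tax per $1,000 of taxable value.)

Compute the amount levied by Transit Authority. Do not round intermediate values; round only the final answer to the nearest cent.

$23.59

Assessed value = $71,000 × 0.22 = $15,620
Transit Authority taxable value = $15,620 (exemption does not apply)
Transit Authority levy = $15,620 × 0.00151 = $23.5862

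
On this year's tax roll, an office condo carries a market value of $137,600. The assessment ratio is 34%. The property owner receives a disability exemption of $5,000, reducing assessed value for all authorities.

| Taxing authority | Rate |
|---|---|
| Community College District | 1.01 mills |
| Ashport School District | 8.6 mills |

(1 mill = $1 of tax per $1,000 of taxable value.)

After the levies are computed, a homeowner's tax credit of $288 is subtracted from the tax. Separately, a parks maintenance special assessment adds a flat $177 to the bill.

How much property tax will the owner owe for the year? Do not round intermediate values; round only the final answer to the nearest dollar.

$291

Assessed value = $137,600 × 0.34 = $46,784
Taxable value = $46,784 − $5,000 = $41,784
Community College District: $41,784 × 0.00101 = $42.20184
Ashport School District: $41,784 × 0.0086 = $359.3424
Levies subtotal = $401.54424
After credit = $401.54424 − $288 = $113.54424
Total = $113.54424 + $177 = $290.54424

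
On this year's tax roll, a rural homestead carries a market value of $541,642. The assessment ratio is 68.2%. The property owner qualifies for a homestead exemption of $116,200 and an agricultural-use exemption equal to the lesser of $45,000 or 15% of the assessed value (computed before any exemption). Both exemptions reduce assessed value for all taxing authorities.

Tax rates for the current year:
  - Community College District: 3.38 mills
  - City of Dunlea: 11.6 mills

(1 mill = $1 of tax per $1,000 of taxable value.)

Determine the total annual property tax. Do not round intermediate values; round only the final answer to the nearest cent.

$3,118.83

Assessed value = $541,642 × 0.682 = $369,399.844
Agricultural-use exemption = min($45,000, 15% × $369,399.844) = min($45,000, $55,409.9766) = $45,000 (dollar cap binds)
Taxable value = $369,399.844 − $116,200 − $45,000 = $208,199.844
Community College District: $208,199.844 × 0.00338 = $703.71547272
City of Dunlea: $208,199.844 × 0.0116 = $2,415.1181904
Total = $3,118.83366312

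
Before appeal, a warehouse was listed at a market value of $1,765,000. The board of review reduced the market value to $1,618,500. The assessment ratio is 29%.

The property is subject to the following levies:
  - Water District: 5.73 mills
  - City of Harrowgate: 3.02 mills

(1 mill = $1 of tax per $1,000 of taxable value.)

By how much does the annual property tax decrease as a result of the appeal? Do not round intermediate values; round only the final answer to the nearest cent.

Old assessed value = $1,765,000 × 0.29 = $511,850
New assessed value = $1,618,500 × 0.29 = $469,365
Combined rate = 0.00573 + 0.00302 = 0.00875
Old tax = $511,850 × 0.00875 = $4,478.6875
New tax = $469,365 × 0.00875 = $4,106.94375
Reduction = $4,478.6875 − $4,106.94375 = $371.74375

$371.74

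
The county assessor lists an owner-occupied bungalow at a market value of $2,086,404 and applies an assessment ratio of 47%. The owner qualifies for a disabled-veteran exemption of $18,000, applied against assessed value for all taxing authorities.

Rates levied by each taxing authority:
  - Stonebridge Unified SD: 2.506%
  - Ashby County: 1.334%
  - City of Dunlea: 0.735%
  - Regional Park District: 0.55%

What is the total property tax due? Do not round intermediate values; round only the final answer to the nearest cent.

Assessed value = $2,086,404 × 0.47 = $980,609.88
Taxable value = $980,609.88 − $18,000 = $962,609.88
Stonebridge Unified SD: $962,609.88 × 0.02506 = $24,123.0035928
Ashby County: $962,609.88 × 0.01334 = $12,841.2157992
City of Dunlea: $962,609.88 × 0.00735 = $7,075.182618
Regional Park District: $962,609.88 × 0.0055 = $5,294.35434
Total = $24,123.0035928 + $12,841.2157992 + $7,075.182618 + $5,294.35434 = $49,333.75635

$49,333.76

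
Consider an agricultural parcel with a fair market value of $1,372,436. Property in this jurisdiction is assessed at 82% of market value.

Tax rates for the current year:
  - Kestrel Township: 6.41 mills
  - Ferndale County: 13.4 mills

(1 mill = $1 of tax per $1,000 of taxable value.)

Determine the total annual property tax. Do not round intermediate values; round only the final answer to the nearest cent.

Assessed value = $1,372,436 × 0.82 = $1,125,397.52
Kestrel Township: $1,125,397.52 × 0.00641 = $7,213.7981032
Ferndale County: $1,125,397.52 × 0.0134 = $15,080.326768
Total = $7,213.7981032 + $15,080.326768 = $22,294.1248712

$22,294.12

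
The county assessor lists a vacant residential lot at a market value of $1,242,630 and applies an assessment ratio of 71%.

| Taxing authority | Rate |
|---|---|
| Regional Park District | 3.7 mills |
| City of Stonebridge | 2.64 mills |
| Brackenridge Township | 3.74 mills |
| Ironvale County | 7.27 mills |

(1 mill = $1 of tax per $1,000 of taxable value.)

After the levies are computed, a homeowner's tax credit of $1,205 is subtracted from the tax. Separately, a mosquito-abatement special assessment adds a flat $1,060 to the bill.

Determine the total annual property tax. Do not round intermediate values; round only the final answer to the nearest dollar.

$15,162

Assessed value = $1,242,630 × 0.71 = $882,267.3
Regional Park District: $882,267.3 × 0.0037 = $3,264.38901
City of Stonebridge: $882,267.3 × 0.00264 = $2,329.185672
Brackenridge Township: $882,267.3 × 0.00374 = $3,299.679702
Ironvale County: $882,267.3 × 0.00727 = $6,414.083271
Levies subtotal = $15,307.337655
After credit = $15,307.337655 − $1,205 = $14,102.337655
Total = $14,102.337655 + $1,060 = $15,162.337655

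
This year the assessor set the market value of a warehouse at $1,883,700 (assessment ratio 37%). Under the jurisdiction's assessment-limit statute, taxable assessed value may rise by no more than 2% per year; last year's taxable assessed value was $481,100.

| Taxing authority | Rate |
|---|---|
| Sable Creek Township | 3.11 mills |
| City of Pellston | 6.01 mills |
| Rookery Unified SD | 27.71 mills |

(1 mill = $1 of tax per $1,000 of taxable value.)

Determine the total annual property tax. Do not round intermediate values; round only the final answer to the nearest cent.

$18,073.29

Uncapped assessed value = $1,883,700 × 0.37 = $696,969
Cap limit = $481,100 × 1.02 = $490,722
Taxable assessed value = min($696,969, $490,722) = $490,722 (cap binds)
Sable Creek Township: $490,722 × 0.00311 = $1,526.14542
City of Pellston: $490,722 × 0.00601 = $2,949.23922
Rookery Unified SD: $490,722 × 0.02771 = $13,597.90662
Total = $18,073.29126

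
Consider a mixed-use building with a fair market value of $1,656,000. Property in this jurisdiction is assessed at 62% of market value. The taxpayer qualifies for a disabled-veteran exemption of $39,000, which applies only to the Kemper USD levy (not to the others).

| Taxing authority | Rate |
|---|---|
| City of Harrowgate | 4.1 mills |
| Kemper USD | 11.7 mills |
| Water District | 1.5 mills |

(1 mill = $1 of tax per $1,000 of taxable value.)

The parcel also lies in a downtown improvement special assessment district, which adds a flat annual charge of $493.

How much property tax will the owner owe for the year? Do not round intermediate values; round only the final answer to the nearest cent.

Assessed value = $1,656,000 × 0.62 = $1,026,720
City of Harrowgate: $1,026,720 × 0.0041 = $4,209.552
Kemper USD: ($1,026,720 − $39,000) × 0.0117 = $987,720 × 0.0117 = $11,556.324
Water District: $1,026,720 × 0.0015 = $1,540.08
Levies subtotal = $17,305.956
Total = $17,305.956 + $493 = $17,798.956

$17,798.96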